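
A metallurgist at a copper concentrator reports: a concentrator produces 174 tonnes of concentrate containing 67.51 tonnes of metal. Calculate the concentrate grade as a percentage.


Grade = (metal in concentrate / concentrate mass) * 100
= (67.51 / 174) * 100
= 0.3879885057 * 100
= 38.7989%

38.7989%


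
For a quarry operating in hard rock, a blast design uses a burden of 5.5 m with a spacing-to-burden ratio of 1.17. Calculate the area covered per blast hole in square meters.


First, find the spacing:
Spacing = burden * ratio = 5.5 * 1.17
= 6.435 m
Then, calculate the area:
Area = burden * spacing = 5.5 * 6.435
= 35.3925 m^2

35.3925 m^2


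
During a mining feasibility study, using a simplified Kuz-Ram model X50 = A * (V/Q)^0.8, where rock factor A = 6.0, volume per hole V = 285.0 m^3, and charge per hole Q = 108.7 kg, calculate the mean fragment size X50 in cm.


Compute V/Q:
V/Q = 285.0 / 108.7 = 2.621895124
Raise to the power 0.8:
(V/Q)^0.8 = 2.621895124^0.8 = 2.162182026
Multiply by A:
X50 = 6.0 * 2.162182026
= 12.9731 cm

12.9731 cm


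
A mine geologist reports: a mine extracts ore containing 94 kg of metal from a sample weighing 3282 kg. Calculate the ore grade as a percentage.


Ore grade = (metal mass / ore mass) * 100
= (94 / 3282) * 100
= 0.02864107252 * 100
= 2.8641%

2.8641%


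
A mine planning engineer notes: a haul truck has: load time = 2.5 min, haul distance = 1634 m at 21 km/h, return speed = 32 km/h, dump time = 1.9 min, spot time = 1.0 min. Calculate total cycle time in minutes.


13.1323 min

Convert haul speed to m/min: 21 * 1000/60 = 350 m/min
Haul time = 1634 / 350 = 4.668571429 min
Convert return speed to m/min: 32 * 1000/60 = 533.3333333 m/min
Return time = 1634 / 533.3333333 = 3.06375 min
Total cycle time:
= 2.5 + 4.668571429 + 1.9 + 3.06375 + 1.0
= 13.1323 min


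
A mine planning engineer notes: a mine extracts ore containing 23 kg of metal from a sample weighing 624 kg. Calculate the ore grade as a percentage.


Ore grade = (metal mass / ore mass) * 100
= (23 / 624) * 100
= 0.03685897436 * 100
= 3.6859%

3.6859%


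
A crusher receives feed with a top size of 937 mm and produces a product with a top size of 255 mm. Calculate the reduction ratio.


3.6745

Reduction ratio = feed size / product size
= 937 / 255
= 3.6745


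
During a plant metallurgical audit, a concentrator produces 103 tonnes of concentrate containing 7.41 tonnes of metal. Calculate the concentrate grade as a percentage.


Grade = (metal in concentrate / concentrate mass) * 100
= (7.41 / 103) * 100
= 0.07194174757 * 100
= 7.1942%

7.1942%


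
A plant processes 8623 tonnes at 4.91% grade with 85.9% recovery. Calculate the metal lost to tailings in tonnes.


Total metal in feed:
= 8623 * 4.91 / 100 = 423.3893 tonnes
Metal recovered:
= 423.3893 * 85.9 / 100 = 363.6914087 tonnes
Metal lost to tailings:
= 423.3893 - 363.6914087
= 59.6979 tonnes

59.6979 tonnes


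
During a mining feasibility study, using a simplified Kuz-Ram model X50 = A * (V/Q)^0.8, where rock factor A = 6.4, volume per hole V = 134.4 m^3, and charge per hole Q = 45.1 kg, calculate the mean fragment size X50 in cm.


15.3306 cm

Compute V/Q:
V/Q = 134.4 / 45.1 = 2.980044346
Raise to the power 0.8:
(V/Q)^0.8 = 2.980044346^0.8 = 2.395400752
Multiply by A:
X50 = 6.4 * 2.395400752
= 15.3306 cm


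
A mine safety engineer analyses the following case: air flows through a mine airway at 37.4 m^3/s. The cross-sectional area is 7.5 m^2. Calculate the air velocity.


Velocity = flow rate / cross-sectional area
= 37.4 / 7.5
= 4.9867 m/s

4.9867 m/s


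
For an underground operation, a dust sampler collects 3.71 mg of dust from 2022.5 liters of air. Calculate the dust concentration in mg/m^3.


Convert liters to m^3: 1 m^3 = 1000 L
Concentration = mass / volume * 1000
= 3.71 / 2022.5 * 1000
= 0.001834363412 * 1000
= 1.8344 mg/m^3

1.8344 mg/m^3


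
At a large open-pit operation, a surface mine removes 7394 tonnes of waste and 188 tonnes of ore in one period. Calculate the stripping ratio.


39.3298

Stripping ratio = waste tonnage / ore tonnage
= 7394 / 188
= 39.3298


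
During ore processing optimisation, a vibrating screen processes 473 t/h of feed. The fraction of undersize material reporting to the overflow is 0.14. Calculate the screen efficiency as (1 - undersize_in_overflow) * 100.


86.0%

Screen efficiency = (1 - fraction of undersize in overflow) * 100
= (1 - 0.14) * 100
= 0.86 * 100
= 86.0%


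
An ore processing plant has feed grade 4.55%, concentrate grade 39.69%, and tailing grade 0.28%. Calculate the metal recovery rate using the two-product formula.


Using the two-product formula:
R = 100 * c * (f - t) / (f * (c - t))
Numerator = 100 * 39.69 * (4.55 - 0.28)
= 100 * 39.69 * 4.27
= 16947.63
Denominator = 4.55 * (39.69 - 0.28)
= 4.55 * 39.41
= 179.3155
R = 16947.63 / 179.3155
= 94.5129%

94.5129%


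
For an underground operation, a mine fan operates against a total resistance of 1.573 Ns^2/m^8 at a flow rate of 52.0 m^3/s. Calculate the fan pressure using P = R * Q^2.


Compute Q^2:
Q^2 = 52.0^2 = 2704.0
Compute pressure:
P = R * Q^2 = 1.573 * 2704.0
= 4253.392 Pa

4253.392 Pa


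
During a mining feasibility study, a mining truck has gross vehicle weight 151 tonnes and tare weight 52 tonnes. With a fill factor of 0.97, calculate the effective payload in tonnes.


96.03 tonnes

Maximum payload = gross - tare
= 151 - 52 = 99 tonnes
Effective payload = max payload * fill factor
= 99 * 0.97
= 96.03 tonnes


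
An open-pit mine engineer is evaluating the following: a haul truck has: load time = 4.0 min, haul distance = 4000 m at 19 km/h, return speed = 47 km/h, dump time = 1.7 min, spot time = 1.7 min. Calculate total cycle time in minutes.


25.138 min

Convert haul speed to m/min: 19 * 1000/60 = 316.6666667 m/min
Haul time = 4000 / 316.6666667 = 12.63157895 min
Convert return speed to m/min: 47 * 1000/60 = 783.3333333 m/min
Return time = 4000 / 783.3333333 = 5.106382979 min
Total cycle time:
= 4.0 + 12.63157895 + 1.7 + 5.106382979 + 1.7
= 25.138 min


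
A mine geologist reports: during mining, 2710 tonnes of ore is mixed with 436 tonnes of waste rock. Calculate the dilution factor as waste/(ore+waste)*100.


13.8589%

Total material = ore + waste
= 2710 + 436 = 3146 tonnes
Dilution = waste / total * 100
= 436 / 3146 * 100
= 0.138588684 * 100
= 13.8589%


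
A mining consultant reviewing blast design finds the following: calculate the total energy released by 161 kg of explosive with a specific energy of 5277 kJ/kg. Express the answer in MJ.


Energy = mass * specific_energy / 1000
= 161 * 5277 / 1000
= 849597 / 1000
= 849.597 MJ

849.597 MJ


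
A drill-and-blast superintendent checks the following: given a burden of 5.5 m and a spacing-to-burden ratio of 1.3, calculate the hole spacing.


Spacing = burden * ratio
= 5.5 * 1.3
= 7.15 m

7.15 m


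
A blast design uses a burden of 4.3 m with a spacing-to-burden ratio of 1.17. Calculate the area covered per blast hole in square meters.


First, find the spacing:
Spacing = burden * ratio = 4.3 * 1.17
= 5.031 m
Then, calculate the area:
Area = burden * spacing = 4.3 * 5.031
= 21.6333 m^2

21.6333 m^2


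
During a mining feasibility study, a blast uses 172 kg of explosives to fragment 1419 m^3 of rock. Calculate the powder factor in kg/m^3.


0.1212 kg/m^3

Powder factor = explosive mass / rock volume
= 172 / 1419
= 0.1212 kg/m^3


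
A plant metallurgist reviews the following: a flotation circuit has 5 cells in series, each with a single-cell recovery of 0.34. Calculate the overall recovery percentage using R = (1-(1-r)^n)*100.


Complement of single-cell recovery:
1 - r = 1 - 0.34 = 0.66
Raise to power n:
(1 - r)^5 = 0.66^5 = 0.1252332576
Overall recovery:
R = (1 - 0.1252332576) * 100
= 87.4767%

87.4767%


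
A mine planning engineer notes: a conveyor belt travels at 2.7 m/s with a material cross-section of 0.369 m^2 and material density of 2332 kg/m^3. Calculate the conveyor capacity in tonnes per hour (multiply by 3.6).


8364.1378 t/h

Volumetric flow = speed * area
= 2.7 * 0.369 = 0.9963 m^3/s
Mass flow = volumetric * density
= 0.9963 * 2332 = 2323.3716 kg/s
Convert to t/h: multiply by 3.6
Capacity = 2323.3716 * 3.6
= 8364.1378 t/h


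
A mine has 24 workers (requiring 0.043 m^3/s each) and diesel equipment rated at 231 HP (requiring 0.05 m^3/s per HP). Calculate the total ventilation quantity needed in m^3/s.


Airflow for workers:
Q_people = 24 * 0.043 = 1.032 m^3/s
Airflow for diesel equipment:
Q_diesel = 231 * 0.05 = 11.55 m^3/s
Total ventilation:
Q_total = 1.032 + 11.55
= 12.582 m^3/s

12.582 m^3/s


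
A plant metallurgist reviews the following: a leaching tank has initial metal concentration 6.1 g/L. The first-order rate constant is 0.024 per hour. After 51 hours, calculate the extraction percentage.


70.5948%

Compute the exponent:
-k * t = -0.024 * 51 = -1.224
Remaining concentration:
C = 6.1 * exp(-1.224)
= 6.1 * 0.294051605
= 1.79371479 g/L
Extracted = 6.1 - 1.79371479 = 4.30628521 g/L
Extraction % = 4.30628521 / 6.1 * 100
= 70.5948%


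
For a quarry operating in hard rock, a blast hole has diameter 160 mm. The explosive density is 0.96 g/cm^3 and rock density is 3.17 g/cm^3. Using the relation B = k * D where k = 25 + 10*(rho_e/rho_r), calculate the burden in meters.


4.4845 m

First, compute k:
rho_e / rho_r = 0.96 / 3.17 = 0.3028391167
k = 25 + 10 * 0.3028391167 = 28.02839117
Then, compute burden:
B = k * D / 1000 = 28.02839117 * 160 / 1000
= 4484.542587 / 1000
= 4.4845 m


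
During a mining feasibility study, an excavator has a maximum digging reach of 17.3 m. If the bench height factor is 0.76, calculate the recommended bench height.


13.148 m

Bench height = reach * factor
= 17.3 * 0.76
= 13.148 m


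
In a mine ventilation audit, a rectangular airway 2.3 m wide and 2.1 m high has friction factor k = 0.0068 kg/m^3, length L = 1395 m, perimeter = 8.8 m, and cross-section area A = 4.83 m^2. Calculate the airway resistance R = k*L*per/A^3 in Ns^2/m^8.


0.7408 Ns^2/m^8

Compute the numerator:
k * L * per = 0.0068 * 1395 * 8.8
= 83.4768
Compute the denominator:
A^3 = 4.83^3 = 112.678587
Resistance:
R = 83.4768 / 112.678587
= 0.7408 Ns^2/m^8


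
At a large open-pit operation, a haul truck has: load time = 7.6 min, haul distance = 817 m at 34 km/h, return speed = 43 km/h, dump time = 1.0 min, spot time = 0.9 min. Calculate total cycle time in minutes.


12.0818 min

Convert haul speed to m/min: 34 * 1000/60 = 566.6666667 m/min
Haul time = 817 / 566.6666667 = 1.441764706 min
Convert return speed to m/min: 43 * 1000/60 = 716.6666667 m/min
Return time = 817 / 716.6666667 = 1.14 min
Total cycle time:
= 7.6 + 1.441764706 + 1.0 + 1.14 + 0.9
= 12.0818 min


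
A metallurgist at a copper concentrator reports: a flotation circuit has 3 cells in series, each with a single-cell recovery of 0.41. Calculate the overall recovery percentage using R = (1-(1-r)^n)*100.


79.4621%

Complement of single-cell recovery:
1 - r = 1 - 0.41 = 0.59
Raise to power n:
(1 - r)^3 = 0.59^3 = 0.205379
Overall recovery:
R = (1 - 0.205379) * 100
= 79.4621%


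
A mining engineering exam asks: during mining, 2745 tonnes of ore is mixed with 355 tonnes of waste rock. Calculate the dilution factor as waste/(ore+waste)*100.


11.4516%

Total material = ore + waste
= 2745 + 355 = 3100 tonnes
Dilution = waste / total * 100
= 355 / 3100 * 100
= 0.114516129 * 100
= 11.4516%


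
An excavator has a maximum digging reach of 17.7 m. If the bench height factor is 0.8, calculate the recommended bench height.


14.16 m

Bench height = reach * factor
= 17.7 * 0.8
= 14.16 m


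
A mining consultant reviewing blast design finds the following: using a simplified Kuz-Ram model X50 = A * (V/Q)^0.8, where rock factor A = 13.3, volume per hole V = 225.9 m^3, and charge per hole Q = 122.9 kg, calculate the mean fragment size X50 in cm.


Compute V/Q:
V/Q = 225.9 / 122.9 = 1.83807974
Raise to the power 0.8:
(V/Q)^0.8 = 1.83807974^0.8 = 1.627389383
Multiply by A:
X50 = 13.3 * 1.627389383
= 21.6443 cm

21.6443 cm


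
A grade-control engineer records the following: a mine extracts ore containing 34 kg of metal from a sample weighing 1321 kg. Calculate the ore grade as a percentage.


2.5738%

Ore grade = (metal mass / ore mass) * 100
= (34 / 1321) * 100
= 0.02573807721 * 100
= 2.5738%


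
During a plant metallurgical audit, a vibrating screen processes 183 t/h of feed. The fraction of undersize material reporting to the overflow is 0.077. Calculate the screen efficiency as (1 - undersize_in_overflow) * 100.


92.3%

Screen efficiency = (1 - fraction of undersize in overflow) * 100
= (1 - 0.077) * 100
= 0.923 * 100
= 92.3%


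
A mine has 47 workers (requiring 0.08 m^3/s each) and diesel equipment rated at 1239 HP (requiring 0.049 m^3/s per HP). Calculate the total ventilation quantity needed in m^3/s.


Airflow for workers:
Q_people = 47 * 0.08 = 3.76 m^3/s
Airflow for diesel equipment:
Q_diesel = 1239 * 0.049 = 60.711 m^3/s
Total ventilation:
Q_total = 3.76 + 60.711
= 64.471 m^3/s

64.471 m^3/s


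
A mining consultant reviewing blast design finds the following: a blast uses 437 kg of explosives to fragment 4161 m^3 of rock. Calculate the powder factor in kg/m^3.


Powder factor = explosive mass / rock volume
= 437 / 4161
= 0.105 kg/m^3

0.105 kg/m^3


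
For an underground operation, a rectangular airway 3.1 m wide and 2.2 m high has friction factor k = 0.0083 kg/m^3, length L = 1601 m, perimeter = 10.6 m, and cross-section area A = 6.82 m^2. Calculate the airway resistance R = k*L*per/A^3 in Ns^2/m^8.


Compute the numerator:
k * L * per = 0.0083 * 1601 * 10.6
= 140.85598
Compute the denominator:
A^3 = 6.82^3 = 317.214568
Resistance:
R = 140.85598 / 317.214568
= 0.444 Ns^2/m^8

0.444 Ns^2/m^8


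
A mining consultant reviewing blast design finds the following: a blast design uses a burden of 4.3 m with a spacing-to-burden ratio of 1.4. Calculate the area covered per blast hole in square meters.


First, find the spacing:
Spacing = burden * ratio = 4.3 * 1.4
= 6.02 m
Then, calculate the area:
Area = burden * spacing = 4.3 * 6.02
= 25.886 m^2

25.886 m^2


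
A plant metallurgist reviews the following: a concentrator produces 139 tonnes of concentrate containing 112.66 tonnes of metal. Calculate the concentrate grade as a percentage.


Grade = (metal in concentrate / concentrate mass) * 100
= (112.66 / 139) * 100
= 0.8105035971 * 100
= 81.0504%

81.0504%


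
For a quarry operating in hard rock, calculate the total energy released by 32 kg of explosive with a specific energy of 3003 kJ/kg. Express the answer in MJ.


Energy = mass * specific_energy / 1000
= 32 * 3003 / 1000
= 96096 / 1000
= 96.096 MJ

96.096 MJ


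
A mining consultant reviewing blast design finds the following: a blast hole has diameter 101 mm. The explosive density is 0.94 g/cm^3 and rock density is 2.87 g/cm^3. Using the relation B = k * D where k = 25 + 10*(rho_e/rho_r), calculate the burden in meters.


2.8558 m

First, compute k:
rho_e / rho_r = 0.94 / 2.87 = 0.3275261324
k = 25 + 10 * 0.3275261324 = 28.27526132
Then, compute burden:
B = k * D / 1000 = 28.27526132 * 101 / 1000
= 2855.801394 / 1000
= 2.8558 m


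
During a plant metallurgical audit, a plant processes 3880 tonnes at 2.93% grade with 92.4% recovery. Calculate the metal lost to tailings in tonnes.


8.64 tonnes

Total metal in feed:
= 3880 * 2.93 / 100 = 113.684 tonnes
Metal recovered:
= 113.684 * 92.4 / 100 = 105.044016 tonnes
Metal lost to tailings:
= 113.684 - 105.044016
= 8.64 tonnes


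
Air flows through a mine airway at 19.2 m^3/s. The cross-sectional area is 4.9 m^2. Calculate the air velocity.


Velocity = flow rate / cross-sectional area
= 19.2 / 4.9
= 3.9184 m/s

3.9184 m/s


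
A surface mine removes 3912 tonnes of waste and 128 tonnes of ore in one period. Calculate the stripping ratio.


Stripping ratio = waste tonnage / ore tonnage
= 3912 / 128
= 30.5625

30.5625


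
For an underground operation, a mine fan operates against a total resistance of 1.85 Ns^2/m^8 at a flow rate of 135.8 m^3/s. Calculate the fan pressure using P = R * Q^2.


Compute Q^2:
Q^2 = 135.8^2 = 18441.64
Compute pressure:
P = R * Q^2 = 1.85 * 18441.64
= 34117.034 Pa

34117.034 Pa


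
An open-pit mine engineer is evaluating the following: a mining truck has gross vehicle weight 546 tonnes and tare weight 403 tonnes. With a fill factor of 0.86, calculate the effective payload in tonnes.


122.98 tonnes

Maximum payload = gross - tare
= 546 - 403 = 143 tonnes
Effective payload = max payload * fill factor
= 143 * 0.86
= 122.98 tonnes


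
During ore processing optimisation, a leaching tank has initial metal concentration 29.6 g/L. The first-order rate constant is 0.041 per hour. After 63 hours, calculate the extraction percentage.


Compute the exponent:
-k * t = -0.041 * 63 = -2.583
Remaining concentration:
C = 29.6 * exp(-2.583)
= 29.6 * 0.07554702265
= 2.236191871 g/L
Extracted = 29.6 - 2.236191871 = 27.36380813 g/L
Extraction % = 27.36380813 / 29.6 * 100
= 92.4453%

92.4453%


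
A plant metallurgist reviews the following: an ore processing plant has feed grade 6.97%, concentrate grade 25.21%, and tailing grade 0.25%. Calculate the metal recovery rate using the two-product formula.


Using the two-product formula:
R = 100 * c * (f - t) / (f * (c - t))
Numerator = 100 * 25.21 * (6.97 - 0.25)
= 100 * 25.21 * 6.72
= 16941.12
Denominator = 6.97 * (25.21 - 0.25)
= 6.97 * 24.96
= 173.9712
R = 16941.12 / 173.9712
= 97.3789%

97.3789%


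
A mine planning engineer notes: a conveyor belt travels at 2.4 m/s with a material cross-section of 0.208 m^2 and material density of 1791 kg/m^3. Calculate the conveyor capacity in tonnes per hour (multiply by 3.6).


Volumetric flow = speed * area
= 2.4 * 0.208 = 0.4992 m^3/s
Mass flow = volumetric * density
= 0.4992 * 1791 = 894.0672 kg/s
Convert to t/h: multiply by 3.6
Capacity = 894.0672 * 3.6
= 3218.6419 t/h

3218.6419 t/h


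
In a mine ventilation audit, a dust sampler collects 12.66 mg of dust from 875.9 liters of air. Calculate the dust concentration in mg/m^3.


Convert liters to m^3: 1 m^3 = 1000 L
Concentration = mass / volume * 1000
= 12.66 / 875.9 * 1000
= 0.01445370476 * 1000
= 14.4537 mg/m^3

14.4537 mg/m^3


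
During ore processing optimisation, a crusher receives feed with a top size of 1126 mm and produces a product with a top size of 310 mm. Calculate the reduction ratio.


Reduction ratio = feed size / product size
= 1126 / 310
= 3.6323

3.6323


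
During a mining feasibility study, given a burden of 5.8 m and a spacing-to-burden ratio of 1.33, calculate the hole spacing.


7.714 m

Spacing = burden * ratio
= 5.8 * 1.33
= 7.714 m


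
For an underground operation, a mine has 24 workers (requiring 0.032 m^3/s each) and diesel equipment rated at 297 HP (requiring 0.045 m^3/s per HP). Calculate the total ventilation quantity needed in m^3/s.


Airflow for workers:
Q_people = 24 * 0.032 = 0.768 m^3/s
Airflow for diesel equipment:
Q_diesel = 297 * 0.045 = 13.365 m^3/s
Total ventilation:
Q_total = 0.768 + 13.365
= 14.133 m^3/s

14.133 m^3/s


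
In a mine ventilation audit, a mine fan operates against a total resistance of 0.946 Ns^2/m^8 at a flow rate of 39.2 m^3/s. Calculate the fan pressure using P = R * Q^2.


Compute Q^2:
Q^2 = 39.2^2 = 1536.64
Compute pressure:
P = R * Q^2 = 0.946 * 1536.64
= 1453.6614 Pa

1453.6614 Pa


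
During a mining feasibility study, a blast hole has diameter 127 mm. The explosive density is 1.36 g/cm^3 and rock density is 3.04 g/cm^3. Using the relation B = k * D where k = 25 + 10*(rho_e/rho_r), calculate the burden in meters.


First, compute k:
rho_e / rho_r = 1.36 / 3.04 = 0.4473684211
k = 25 + 10 * 0.4473684211 = 29.47368421
Then, compute burden:
B = k * D / 1000 = 29.47368421 * 127 / 1000
= 3743.157895 / 1000
= 3.7432 m

3.7432 m


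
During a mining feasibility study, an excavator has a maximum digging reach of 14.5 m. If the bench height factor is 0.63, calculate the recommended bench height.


Bench height = reach * factor
= 14.5 * 0.63
= 9.135 m

9.135 m


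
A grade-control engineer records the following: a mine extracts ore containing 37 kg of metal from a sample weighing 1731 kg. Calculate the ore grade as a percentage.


2.1375%

Ore grade = (metal mass / ore mass) * 100
= (37 / 1731) * 100
= 0.02137492779 * 100
= 2.1375%


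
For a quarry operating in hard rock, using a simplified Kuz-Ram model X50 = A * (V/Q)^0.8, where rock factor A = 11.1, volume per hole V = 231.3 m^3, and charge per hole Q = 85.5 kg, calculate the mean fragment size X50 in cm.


Compute V/Q:
V/Q = 231.3 / 85.5 = 2.705263158
Raise to the power 0.8:
(V/Q)^0.8 = 2.705263158^0.8 = 2.217009808
Multiply by A:
X50 = 11.1 * 2.217009808
= 24.6088 cm

24.6088 cm


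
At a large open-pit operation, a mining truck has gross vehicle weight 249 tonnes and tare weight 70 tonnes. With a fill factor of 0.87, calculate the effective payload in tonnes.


155.73 tonnes

Maximum payload = gross - tare
= 249 - 70 = 179 tonnes
Effective payload = max payload * fill factor
= 179 * 0.87
= 155.73 tonnes


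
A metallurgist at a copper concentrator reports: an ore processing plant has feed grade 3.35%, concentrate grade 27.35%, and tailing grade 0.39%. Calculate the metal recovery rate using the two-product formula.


89.6364%

Using the two-product formula:
R = 100 * c * (f - t) / (f * (c - t))
Numerator = 100 * 27.35 * (3.35 - 0.39)
= 100 * 27.35 * 2.96
= 8095.6
Denominator = 3.35 * (27.35 - 0.39)
= 3.35 * 26.96
= 90.316
R = 8095.6 / 90.316
= 89.6364%


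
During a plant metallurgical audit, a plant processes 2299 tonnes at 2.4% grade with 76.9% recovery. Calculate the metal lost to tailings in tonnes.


Total metal in feed:
= 2299 * 2.4 / 100 = 55.176 tonnes
Metal recovered:
= 55.176 * 76.9 / 100 = 42.430344 tonnes
Metal lost to tailings:
= 55.176 - 42.430344
= 12.7457 tonnes

12.7457 tonnes


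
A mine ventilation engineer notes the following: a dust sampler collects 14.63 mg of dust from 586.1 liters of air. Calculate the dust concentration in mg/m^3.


24.9616 mg/m^3

Convert liters to m^3: 1 m^3 = 1000 L
Concentration = mass / volume * 1000
= 14.63 / 586.1 * 1000
= 0.02496161065 * 1000
= 24.9616 mg/m^3


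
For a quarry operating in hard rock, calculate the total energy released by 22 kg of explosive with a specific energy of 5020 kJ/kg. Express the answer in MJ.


Energy = mass * specific_energy / 1000
= 22 * 5020 / 1000
= 110440 / 1000
= 110.44 MJ

110.44 MJ


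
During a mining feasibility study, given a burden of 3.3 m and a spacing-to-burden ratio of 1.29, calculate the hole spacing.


Spacing = burden * ratio
= 3.3 * 1.29
= 4.257 m

4.257 m


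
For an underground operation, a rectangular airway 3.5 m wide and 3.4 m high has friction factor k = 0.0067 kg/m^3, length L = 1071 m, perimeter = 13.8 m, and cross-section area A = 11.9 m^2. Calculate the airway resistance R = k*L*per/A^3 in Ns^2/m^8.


0.0588 Ns^2/m^8

Compute the numerator:
k * L * per = 0.0067 * 1071 * 13.8
= 99.02466
Compute the denominator:
A^3 = 11.9^3 = 1685.159
Resistance:
R = 99.02466 / 1685.159
= 0.0588 Ns^2/m^8


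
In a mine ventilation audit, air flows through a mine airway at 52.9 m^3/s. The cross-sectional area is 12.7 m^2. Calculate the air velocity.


Velocity = flow rate / cross-sectional area
= 52.9 / 12.7
= 4.1654 m/s

4.1654 m/s


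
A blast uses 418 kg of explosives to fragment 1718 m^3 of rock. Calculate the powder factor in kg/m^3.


0.2433 kg/m^3

Powder factor = explosive mass / rock volume
= 418 / 1718
= 0.2433 kg/m^3


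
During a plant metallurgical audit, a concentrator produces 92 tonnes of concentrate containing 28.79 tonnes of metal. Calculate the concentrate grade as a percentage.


31.2935%

Grade = (metal in concentrate / concentrate mass) * 100
= (28.79 / 92) * 100
= 0.3129347826 * 100
= 31.2935%


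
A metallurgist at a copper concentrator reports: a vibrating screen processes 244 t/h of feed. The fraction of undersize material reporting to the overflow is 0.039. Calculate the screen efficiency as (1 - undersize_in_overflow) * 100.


96.1%

Screen efficiency = (1 - fraction of undersize in overflow) * 100
= (1 - 0.039) * 100
= 0.961 * 100
= 96.1%


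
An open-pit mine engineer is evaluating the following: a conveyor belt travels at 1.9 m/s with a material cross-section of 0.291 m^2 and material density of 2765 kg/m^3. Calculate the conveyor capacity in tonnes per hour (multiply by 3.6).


5503.5666 t/h

Volumetric flow = speed * area
= 1.9 * 0.291 = 0.5529 m^3/s
Mass flow = volumetric * density
= 0.5529 * 2765 = 1528.7685 kg/s
Convert to t/h: multiply by 3.6
Capacity = 1528.7685 * 3.6
= 5503.5666 t/h


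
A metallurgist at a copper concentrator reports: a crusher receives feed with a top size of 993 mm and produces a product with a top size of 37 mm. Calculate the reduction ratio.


Reduction ratio = feed size / product size
= 993 / 37
= 26.8378

26.8378


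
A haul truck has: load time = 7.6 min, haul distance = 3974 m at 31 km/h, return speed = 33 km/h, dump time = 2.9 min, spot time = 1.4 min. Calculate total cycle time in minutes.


Convert haul speed to m/min: 31 * 1000/60 = 516.6666667 m/min
Haul time = 3974 / 516.6666667 = 7.691612903 min
Convert return speed to m/min: 33 * 1000/60 = 550 m/min
Return time = 3974 / 550 = 7.225454545 min
Total cycle time:
= 7.6 + 7.691612903 + 2.9 + 7.225454545 + 1.4
= 26.8171 min

26.8171 min


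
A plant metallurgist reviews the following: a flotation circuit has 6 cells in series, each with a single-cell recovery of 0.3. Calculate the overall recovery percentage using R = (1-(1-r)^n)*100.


Complement of single-cell recovery:
1 - r = 1 - 0.3 = 0.7
Raise to power n:
(1 - r)^6 = 0.7^6 = 0.117649
Overall recovery:
R = (1 - 0.117649) * 100
= 88.2351%

88.2351%


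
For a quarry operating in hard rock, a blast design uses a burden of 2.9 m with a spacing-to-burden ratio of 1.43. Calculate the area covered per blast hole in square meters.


12.0263 m^2

First, find the spacing:
Spacing = burden * ratio = 2.9 * 1.43
= 4.147 m
Then, calculate the area:
Area = burden * spacing = 2.9 * 4.147
= 12.0263 m^2


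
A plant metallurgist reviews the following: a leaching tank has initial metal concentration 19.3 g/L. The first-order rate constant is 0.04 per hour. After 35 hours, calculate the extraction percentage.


Compute the exponent:
-k * t = -0.04 * 35 = -1.4
Remaining concentration:
C = 19.3 * exp(-1.4)
= 19.3 * 0.2465969639
= 4.759321404 g/L
Extracted = 19.3 - 4.759321404 = 14.5406786 g/L
Extraction % = 14.5406786 / 19.3 * 100
= 75.3403%

75.3403%


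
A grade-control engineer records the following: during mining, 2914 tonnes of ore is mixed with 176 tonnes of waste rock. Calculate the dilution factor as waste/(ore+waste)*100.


Total material = ore + waste
= 2914 + 176 = 3090 tonnes
Dilution = waste / total * 100
= 176 / 3090 * 100
= 0.0569579288 * 100
= 5.6958%

5.6958%


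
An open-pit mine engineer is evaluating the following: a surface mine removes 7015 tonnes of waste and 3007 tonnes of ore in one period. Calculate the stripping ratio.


Stripping ratio = waste tonnage / ore tonnage
= 7015 / 3007
= 2.3329

2.3329


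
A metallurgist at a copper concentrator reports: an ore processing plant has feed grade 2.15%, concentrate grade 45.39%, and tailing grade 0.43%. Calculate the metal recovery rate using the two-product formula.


80.7651%

Using the two-product formula:
R = 100 * c * (f - t) / (f * (c - t))
Numerator = 100 * 45.39 * (2.15 - 0.43)
= 100 * 45.39 * 1.72
= 7807.08
Denominator = 2.15 * (45.39 - 0.43)
= 2.15 * 44.96
= 96.664
R = 7807.08 / 96.664
= 80.7651%


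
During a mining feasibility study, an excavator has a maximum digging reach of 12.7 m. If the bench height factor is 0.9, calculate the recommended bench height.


Bench height = reach * factor
= 12.7 * 0.9
= 11.43 m

11.43 m


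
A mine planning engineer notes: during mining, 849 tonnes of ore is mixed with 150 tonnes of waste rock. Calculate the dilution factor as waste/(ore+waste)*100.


Total material = ore + waste
= 849 + 150 = 999 tonnes
Dilution = waste / total * 100
= 150 / 999 * 100
= 0.1501501502 * 100
= 15.015%

15.015%


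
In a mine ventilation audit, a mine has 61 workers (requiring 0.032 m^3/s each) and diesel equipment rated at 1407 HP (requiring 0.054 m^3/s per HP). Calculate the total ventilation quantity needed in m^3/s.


Airflow for workers:
Q_people = 61 * 0.032 = 1.952 m^3/s
Airflow for diesel equipment:
Q_diesel = 1407 * 0.054 = 75.978 m^3/s
Total ventilation:
Q_total = 1.952 + 75.978
= 77.93 m^3/s

77.93 m^3/s


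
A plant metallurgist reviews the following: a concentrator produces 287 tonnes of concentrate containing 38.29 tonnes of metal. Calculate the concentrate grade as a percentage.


13.3415%

Grade = (metal in concentrate / concentrate mass) * 100
= (38.29 / 287) * 100
= 0.1334146341 * 100
= 13.3415%


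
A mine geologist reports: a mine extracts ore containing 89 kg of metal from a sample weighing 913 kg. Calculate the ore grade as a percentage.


9.7481%

Ore grade = (metal mass / ore mass) * 100
= (89 / 913) * 100
= 0.09748083242 * 100
= 9.7481%


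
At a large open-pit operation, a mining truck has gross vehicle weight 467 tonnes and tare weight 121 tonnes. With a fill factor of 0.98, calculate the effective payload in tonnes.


339.08 tonnes

Maximum payload = gross - tare
= 467 - 121 = 346 tonnes
Effective payload = max payload * fill factor
= 346 * 0.98
= 339.08 tonnes


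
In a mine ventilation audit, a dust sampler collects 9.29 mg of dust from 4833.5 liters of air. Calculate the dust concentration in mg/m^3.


Convert liters to m^3: 1 m^3 = 1000 L
Concentration = mass / volume * 1000
= 9.29 / 4833.5 * 1000
= 0.00192200269 * 1000
= 1.922 mg/m^3

1.922 mg/m^3


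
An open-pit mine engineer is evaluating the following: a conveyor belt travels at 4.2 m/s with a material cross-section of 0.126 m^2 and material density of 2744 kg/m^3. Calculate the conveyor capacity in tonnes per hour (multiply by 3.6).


Volumetric flow = speed * area
= 4.2 * 0.126 = 0.5292 m^3/s
Mass flow = volumetric * density
= 0.5292 * 2744 = 1452.1248 kg/s
Convert to t/h: multiply by 3.6
Capacity = 1452.1248 * 3.6
= 5227.6493 t/h

5227.6493 t/h


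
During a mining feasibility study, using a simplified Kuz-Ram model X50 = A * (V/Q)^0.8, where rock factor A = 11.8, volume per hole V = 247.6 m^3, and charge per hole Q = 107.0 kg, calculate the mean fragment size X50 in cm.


23.0874 cm

Compute V/Q:
V/Q = 247.6 / 107.0 = 2.314018692
Raise to the power 0.8:
(V/Q)^0.8 = 2.314018692^0.8 = 1.95656144
Multiply by A:
X50 = 11.8 * 1.95656144
= 23.0874 cm


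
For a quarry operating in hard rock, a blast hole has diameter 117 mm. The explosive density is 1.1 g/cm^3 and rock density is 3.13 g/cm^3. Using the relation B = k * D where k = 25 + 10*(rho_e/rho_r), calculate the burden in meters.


3.3362 m

First, compute k:
rho_e / rho_r = 1.1 / 3.13 = 0.3514376997
k = 25 + 10 * 0.3514376997 = 28.514377
Then, compute burden:
B = k * D / 1000 = 28.514377 * 117 / 1000
= 3336.182109 / 1000
= 3.3362 m


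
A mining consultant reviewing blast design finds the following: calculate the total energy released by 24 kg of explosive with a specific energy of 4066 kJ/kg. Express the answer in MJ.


97.584 MJ

Energy = mass * specific_energy / 1000
= 24 * 4066 / 1000
= 97584 / 1000
= 97.584 MJ


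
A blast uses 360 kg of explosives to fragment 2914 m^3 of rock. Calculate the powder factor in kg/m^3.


Powder factor = explosive mass / rock volume
= 360 / 2914
= 0.1235 kg/m^3

0.1235 kg/m^3


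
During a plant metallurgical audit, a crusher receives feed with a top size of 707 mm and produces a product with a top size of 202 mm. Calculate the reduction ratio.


Reduction ratio = feed size / product size
= 707 / 202
= 3.5

3.5


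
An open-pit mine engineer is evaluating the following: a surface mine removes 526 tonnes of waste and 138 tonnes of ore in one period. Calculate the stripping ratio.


Stripping ratio = waste tonnage / ore tonnage
= 526 / 138
= 3.8116

3.8116


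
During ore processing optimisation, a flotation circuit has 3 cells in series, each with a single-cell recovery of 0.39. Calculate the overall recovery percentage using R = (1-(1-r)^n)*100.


77.3019%

Complement of single-cell recovery:
1 - r = 1 - 0.39 = 0.61
Raise to power n:
(1 - r)^3 = 0.61^3 = 0.226981
Overall recovery:
R = (1 - 0.226981) * 100
= 77.3019%


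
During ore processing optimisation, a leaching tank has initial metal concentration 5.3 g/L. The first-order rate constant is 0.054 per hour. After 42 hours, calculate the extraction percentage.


89.6481%

Compute the exponent:
-k * t = -0.054 * 42 = -2.268
Remaining concentration:
C = 5.3 * exp(-2.268)
= 5.3 * 0.1035190112
= 0.5486507594 g/L
Extracted = 5.3 - 0.5486507594 = 4.751349241 g/L
Extraction % = 4.751349241 / 5.3 * 100
= 89.6481%


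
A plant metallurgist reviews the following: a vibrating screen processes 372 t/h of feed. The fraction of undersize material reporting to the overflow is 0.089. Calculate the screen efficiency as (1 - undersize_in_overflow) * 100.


Screen efficiency = (1 - fraction of undersize in overflow) * 100
= (1 - 0.089) * 100
= 0.911 * 100
= 91.1%

91.1%


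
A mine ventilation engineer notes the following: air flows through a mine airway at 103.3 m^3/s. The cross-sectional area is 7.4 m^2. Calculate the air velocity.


13.9595 m/s

Velocity = flow rate / cross-sectional area
= 103.3 / 7.4
= 13.9595 m/s


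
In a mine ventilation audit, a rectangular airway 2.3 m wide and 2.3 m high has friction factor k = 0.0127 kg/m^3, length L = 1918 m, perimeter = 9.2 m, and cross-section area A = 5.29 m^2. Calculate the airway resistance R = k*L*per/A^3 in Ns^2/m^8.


Compute the numerator:
k * L * per = 0.0127 * 1918 * 9.2
= 224.09912
Compute the denominator:
A^3 = 5.29^3 = 148.035889
Resistance:
R = 224.09912 / 148.035889
= 1.5138 Ns^2/m^8

1.5138 Ns^2/m^8


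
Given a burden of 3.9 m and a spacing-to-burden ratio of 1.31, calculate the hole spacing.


5.109 m

Spacing = burden * ratio
= 3.9 * 1.31
= 5.109 m


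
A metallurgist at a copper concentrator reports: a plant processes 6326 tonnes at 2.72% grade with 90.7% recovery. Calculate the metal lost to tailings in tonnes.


16.0022 tonnes

Total metal in feed:
= 6326 * 2.72 / 100 = 172.0672 tonnes
Metal recovered:
= 172.0672 * 90.7 / 100 = 156.0649504 tonnes
Metal lost to tailings:
= 172.0672 - 156.0649504
= 16.0022 tonnes


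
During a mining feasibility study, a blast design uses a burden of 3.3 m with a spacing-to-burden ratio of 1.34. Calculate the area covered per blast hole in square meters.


14.5926 m^2

First, find the spacing:
Spacing = burden * ratio = 3.3 * 1.34
= 4.422 m
Then, calculate the area:
Area = burden * spacing = 3.3 * 4.422
= 14.5926 m^2


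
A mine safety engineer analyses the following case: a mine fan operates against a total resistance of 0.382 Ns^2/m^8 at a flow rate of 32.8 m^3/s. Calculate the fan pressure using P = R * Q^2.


410.9709 Pa

Compute Q^2:
Q^2 = 32.8^2 = 1075.84
Compute pressure:
P = R * Q^2 = 0.382 * 1075.84
= 410.9709 Pa


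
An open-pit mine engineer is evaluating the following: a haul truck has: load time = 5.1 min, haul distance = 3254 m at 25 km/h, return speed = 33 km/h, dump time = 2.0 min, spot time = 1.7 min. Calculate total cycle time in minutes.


Convert haul speed to m/min: 25 * 1000/60 = 416.6666667 m/min
Haul time = 3254 / 416.6666667 = 7.8096 min
Convert return speed to m/min: 33 * 1000/60 = 550 m/min
Return time = 3254 / 550 = 5.916363636 min
Total cycle time:
= 5.1 + 7.8096 + 2.0 + 5.916363636 + 1.7
= 22.526 min

22.526 min


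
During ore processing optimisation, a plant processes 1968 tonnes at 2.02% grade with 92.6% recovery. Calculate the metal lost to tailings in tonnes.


Total metal in feed:
= 1968 * 2.02 / 100 = 39.7536 tonnes
Metal recovered:
= 39.7536 * 92.6 / 100 = 36.8118336 tonnes
Metal lost to tailings:
= 39.7536 - 36.8118336
= 2.9418 tonnes

2.9418 tonnes


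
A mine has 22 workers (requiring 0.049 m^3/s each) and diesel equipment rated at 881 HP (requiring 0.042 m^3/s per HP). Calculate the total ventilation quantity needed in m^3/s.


Airflow for workers:
Q_people = 22 * 0.049 = 1.078 m^3/s
Airflow for diesel equipment:
Q_diesel = 881 * 0.042 = 37.002 m^3/s
Total ventilation:
Q_total = 1.078 + 37.002
= 38.08 m^3/s

38.08 m^3/s


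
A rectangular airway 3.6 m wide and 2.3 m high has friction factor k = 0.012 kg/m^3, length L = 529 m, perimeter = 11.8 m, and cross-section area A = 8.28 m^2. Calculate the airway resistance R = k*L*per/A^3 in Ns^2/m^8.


Compute the numerator:
k * L * per = 0.012 * 529 * 11.8
= 74.9064
Compute the denominator:
A^3 = 8.28^3 = 567.663552
Resistance:
R = 74.9064 / 567.663552
= 0.132 Ns^2/m^8

0.132 Ns^2/m^8


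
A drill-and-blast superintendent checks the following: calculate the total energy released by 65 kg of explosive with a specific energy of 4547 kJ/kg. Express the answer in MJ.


Energy = mass * specific_energy / 1000
= 65 * 4547 / 1000
= 295555 / 1000
= 295.555 MJ

295.555 MJ


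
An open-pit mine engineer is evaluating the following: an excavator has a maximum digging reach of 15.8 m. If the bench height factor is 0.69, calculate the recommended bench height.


Bench height = reach * factor
= 15.8 * 0.69
= 10.902 m

10.902 m


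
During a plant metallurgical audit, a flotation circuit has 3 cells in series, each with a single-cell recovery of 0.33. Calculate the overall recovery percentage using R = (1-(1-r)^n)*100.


Complement of single-cell recovery:
1 - r = 1 - 0.33 = 0.67
Raise to power n:
(1 - r)^3 = 0.67^3 = 0.300763
Overall recovery:
R = (1 - 0.300763) * 100
= 69.9237%

69.9237%


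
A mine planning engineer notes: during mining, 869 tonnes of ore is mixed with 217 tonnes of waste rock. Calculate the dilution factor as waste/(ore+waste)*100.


19.9816%

Total material = ore + waste
= 869 + 217 = 1086 tonnes
Dilution = waste / total * 100
= 217 / 1086 * 100
= 0.1998158379 * 100
= 19.9816%


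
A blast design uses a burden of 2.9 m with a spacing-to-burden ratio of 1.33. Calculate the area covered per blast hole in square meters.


First, find the spacing:
Spacing = burden * ratio = 2.9 * 1.33
= 3.857 m
Then, calculate the area:
Area = burden * spacing = 2.9 * 3.857
= 11.1853 m^2

11.1853 m^2


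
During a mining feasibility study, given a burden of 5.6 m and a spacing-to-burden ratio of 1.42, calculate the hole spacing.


7.952 m

Spacing = burden * ratio
= 5.6 * 1.42
= 7.952 m


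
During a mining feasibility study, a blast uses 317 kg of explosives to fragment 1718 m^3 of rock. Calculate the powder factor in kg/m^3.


Powder factor = explosive mass / rock volume
= 317 / 1718
= 0.1845 kg/m^3

0.1845 kg/m^3


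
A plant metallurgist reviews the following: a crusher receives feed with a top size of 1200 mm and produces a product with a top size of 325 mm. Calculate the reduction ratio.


Reduction ratio = feed size / product size
= 1200 / 325
= 3.6923

3.6923


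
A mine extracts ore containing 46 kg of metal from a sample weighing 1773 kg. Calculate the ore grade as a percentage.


Ore grade = (metal mass / ore mass) * 100
= (46 / 1773) * 100
= 0.02594472645 * 100
= 2.5945%

2.5945%


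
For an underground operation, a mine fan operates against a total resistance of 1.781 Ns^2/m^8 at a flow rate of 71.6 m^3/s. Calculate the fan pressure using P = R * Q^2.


Compute Q^2:
Q^2 = 71.6^2 = 5126.56
Compute pressure:
P = R * Q^2 = 1.781 * 5126.56
= 9130.4034 Pa

9130.4034 Pa
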